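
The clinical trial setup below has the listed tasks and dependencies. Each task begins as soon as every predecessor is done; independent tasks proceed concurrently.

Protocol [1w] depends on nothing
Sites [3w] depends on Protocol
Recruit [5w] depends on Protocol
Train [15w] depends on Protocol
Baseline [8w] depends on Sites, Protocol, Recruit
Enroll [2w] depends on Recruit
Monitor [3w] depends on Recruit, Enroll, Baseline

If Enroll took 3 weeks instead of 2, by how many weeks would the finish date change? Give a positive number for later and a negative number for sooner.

0

Actual critical path: Protocol→Recruit→Baseline→Monitor = 1+5+8+3 = 17 ⇒ 17 weeks.
Enroll is off the critical path — its longest chain is 11 weeks, giving 6 of slack.
The critical path is still Protocol→Recruit→Baseline→Monitor; finish is now 17 weeks.
Change in finish: 17 − 17 = +0 weeks.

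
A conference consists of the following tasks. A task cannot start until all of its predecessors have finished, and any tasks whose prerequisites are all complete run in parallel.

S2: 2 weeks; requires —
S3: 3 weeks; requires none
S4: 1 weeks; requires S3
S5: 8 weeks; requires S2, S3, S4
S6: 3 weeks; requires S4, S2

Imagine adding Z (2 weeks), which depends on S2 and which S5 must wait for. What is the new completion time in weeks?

12

Originally the schedule takes 12 weeks.
With Z inserted, S5 now waits for max(S2, S3, S4, Z).
New critical path: S2→Z→S5 = 2+2+8 = 12 ⇒ 12 weeks.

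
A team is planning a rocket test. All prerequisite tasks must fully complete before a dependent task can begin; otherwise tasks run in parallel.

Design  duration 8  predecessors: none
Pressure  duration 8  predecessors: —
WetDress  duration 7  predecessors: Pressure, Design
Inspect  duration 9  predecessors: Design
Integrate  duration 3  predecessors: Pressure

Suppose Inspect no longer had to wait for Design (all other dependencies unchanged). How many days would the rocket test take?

Before: longest chain Design→Inspect = 8+9 = 17, finish 17.
Without Design→Inspect, Inspect's earliest start moves from 8 to 0.
The longest chain is now Design→WetDress = 8+7 = 15, so the rocket test takes 15 days.

15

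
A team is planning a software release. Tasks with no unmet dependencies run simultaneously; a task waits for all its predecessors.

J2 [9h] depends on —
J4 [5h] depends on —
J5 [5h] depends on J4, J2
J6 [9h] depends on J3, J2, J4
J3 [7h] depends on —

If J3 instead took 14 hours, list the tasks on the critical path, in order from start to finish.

As given, the longest chain is J2→J6 = 9+9 = 18, so the finish is 18 hours.
The longest path through J3 is only 16 hours, so J3 has float 2.
The binding chain switches to J3→J6 = 14+9 = 23; finish 23 hours.

J3, J6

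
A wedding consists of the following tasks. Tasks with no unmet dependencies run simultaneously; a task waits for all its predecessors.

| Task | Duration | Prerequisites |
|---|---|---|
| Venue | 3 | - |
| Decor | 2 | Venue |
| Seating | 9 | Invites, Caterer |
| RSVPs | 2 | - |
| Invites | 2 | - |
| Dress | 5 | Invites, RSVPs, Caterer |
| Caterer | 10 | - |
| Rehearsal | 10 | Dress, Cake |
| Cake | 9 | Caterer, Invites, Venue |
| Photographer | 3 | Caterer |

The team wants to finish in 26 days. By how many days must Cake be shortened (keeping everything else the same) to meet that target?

3

Current finish: 29 days; target: 26.
Cake is on every critical path, so each day cut from Cake cuts the finish by one (this holds down to a finish of 25).
Need 29 − 26 = 3 days off Cake → Cake becomes 6 days, finish becomes 26.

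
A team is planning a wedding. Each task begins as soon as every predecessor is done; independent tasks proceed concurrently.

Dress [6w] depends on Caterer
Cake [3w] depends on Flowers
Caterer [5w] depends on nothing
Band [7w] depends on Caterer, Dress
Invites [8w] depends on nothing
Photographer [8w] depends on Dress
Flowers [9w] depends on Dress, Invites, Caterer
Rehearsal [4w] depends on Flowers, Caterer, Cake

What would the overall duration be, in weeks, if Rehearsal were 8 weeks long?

31

Actual critical path: Caterer→Dress→Flowers→Cake→Rehearsal = 5+6+9+3+4 = 27 ⇒ 27 weeks.
Since Rehearsal is critical, the +4 change carries straight to that chain (now 31 weeks).
The critical path is still Caterer→Dress→Flowers→Cake→Rehearsal; finish is now 31 weeks.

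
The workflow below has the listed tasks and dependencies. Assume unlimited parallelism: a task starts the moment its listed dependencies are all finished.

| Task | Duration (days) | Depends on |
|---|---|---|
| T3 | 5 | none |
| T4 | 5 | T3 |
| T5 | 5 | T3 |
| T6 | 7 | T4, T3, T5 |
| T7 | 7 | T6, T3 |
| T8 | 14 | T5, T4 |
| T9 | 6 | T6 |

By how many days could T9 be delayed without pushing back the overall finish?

T3→T4→T6→T7 = 5+5+7+7 = 24 sets the makespan at 24 days.
Longest path through T9: 23 days (earliest finish 23, latest finish 24).
Float = 24 − 23 = 1.

1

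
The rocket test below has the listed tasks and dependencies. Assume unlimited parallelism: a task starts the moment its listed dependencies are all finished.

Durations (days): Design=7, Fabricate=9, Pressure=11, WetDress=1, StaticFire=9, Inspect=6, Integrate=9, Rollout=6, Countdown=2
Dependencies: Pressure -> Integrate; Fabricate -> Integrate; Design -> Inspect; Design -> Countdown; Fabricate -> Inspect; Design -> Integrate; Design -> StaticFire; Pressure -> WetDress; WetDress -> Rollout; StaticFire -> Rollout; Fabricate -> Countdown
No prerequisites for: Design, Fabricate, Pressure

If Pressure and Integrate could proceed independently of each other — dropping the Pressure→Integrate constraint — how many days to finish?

22

Original critical path: Design→StaticFire→Rollout = 7+9+6 = 22 ⇒ 22 days.
Without Pressure→Integrate, Integrate's earliest start moves from 11 to 9.
After: Design→StaticFire→Rollout = 7+9+6 = 22 → 22 days.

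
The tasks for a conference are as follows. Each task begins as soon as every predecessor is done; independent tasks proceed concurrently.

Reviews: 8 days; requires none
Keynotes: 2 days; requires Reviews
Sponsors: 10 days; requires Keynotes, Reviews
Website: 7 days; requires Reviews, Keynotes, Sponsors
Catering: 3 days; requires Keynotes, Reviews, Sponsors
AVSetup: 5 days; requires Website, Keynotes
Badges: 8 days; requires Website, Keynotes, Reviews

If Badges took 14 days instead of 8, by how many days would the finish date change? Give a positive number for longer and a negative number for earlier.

Actual critical path: Reviews→Keynotes→Sponsors→Website→Badges = 8+2+10+7+8 = 35 ⇒ 35 days.
Since Badges is critical, the +6 change carries straight to that chain (now 41 days).
That remains the longest chain; total 41 days.
Change in finish: 41 − 35 = +6 days.

6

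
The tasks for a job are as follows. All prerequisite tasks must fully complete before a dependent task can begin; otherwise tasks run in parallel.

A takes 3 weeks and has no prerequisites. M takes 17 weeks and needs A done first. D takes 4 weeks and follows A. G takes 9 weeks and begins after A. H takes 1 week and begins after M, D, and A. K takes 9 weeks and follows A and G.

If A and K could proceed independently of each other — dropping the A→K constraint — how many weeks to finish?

21

Before: longest chain A→M→H = 3+17+1 = 21, finish 21.
Dropping A→K doesn't change K's earliest start (12); another predecessor still binds.
The longest chain is now A→M→H = 3+17+1 = 21, so the job takes 21 weeks.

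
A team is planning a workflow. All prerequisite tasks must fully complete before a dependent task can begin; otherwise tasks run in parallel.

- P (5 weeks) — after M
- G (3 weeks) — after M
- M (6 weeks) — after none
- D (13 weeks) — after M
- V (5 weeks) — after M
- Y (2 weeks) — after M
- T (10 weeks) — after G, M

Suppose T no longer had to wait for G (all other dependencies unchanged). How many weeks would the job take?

With the dependency in place, M→D = 6+13 = 19 sets the finish at 19 weeks.
Without G→T, T's earliest start moves from 9 to 6.
After: M→D = 6+13 = 19 → 19 weeks.

19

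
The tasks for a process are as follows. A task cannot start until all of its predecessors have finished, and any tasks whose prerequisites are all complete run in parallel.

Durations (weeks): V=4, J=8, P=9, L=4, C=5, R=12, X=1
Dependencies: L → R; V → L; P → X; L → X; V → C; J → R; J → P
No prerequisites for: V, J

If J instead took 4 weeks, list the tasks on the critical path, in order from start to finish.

V, L, R

As given, the longest chain is J→R = 8+12 = 20, so the finish is 20 weeks.
Since J is critical, the -4 change carries straight to that chain (now 16 weeks).
Now V→L→R = 4+4+12 = 20 is longest, so the finish becomes 20 weeks.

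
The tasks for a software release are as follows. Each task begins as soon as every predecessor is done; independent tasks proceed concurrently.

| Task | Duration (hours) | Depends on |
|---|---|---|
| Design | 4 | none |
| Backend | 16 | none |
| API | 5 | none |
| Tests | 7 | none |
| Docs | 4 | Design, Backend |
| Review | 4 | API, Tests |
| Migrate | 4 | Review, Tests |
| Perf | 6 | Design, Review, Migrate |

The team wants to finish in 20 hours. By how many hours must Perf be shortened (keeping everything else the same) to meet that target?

Current finish: 21 hours; target: 20.
Perf is on every critical path, so each hour cut from Perf cuts the finish by one (this holds down to a finish of 20).
Need 21 − 20 = 1 hour off Perf → Perf becomes 5 hours, finish becomes 20.

1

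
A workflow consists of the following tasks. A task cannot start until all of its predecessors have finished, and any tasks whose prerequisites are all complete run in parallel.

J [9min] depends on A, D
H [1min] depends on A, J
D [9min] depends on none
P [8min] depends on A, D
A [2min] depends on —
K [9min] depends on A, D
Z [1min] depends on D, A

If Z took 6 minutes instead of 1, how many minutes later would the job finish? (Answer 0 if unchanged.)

0

Critical path before the change: D→J→H = 9+9+1 = 19 giving 19 minutes.
Z is off the critical path — its longest chain is 10 minutes, giving 9 of slack.
No other chain overtakes it, so the finish is 19 minutes.
Change in finish: 19 − 19 = +0 minutes.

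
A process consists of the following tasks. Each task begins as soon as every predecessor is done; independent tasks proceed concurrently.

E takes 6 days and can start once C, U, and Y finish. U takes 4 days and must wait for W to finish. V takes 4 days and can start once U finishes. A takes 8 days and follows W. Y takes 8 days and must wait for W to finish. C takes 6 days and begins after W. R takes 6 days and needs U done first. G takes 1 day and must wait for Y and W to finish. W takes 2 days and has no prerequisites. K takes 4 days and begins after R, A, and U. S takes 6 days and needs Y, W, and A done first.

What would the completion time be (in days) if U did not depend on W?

16

With the dependency in place, W→A→S = 2+8+6 = 16 sets the finish at 16 days.
Without W→U, U's earliest start moves from 2 to 0.
The longest chain is now W→A→S = 2+8+6 = 16, so the schedule takes 16 days.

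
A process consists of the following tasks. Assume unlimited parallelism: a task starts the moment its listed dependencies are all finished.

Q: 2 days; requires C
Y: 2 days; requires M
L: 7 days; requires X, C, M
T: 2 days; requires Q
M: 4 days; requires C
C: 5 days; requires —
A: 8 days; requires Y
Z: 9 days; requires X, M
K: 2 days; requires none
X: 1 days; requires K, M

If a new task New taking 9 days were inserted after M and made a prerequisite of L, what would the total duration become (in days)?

Originally the plan takes 19 days.
With New inserted, L now waits for max(X, C, M, New).
New critical path: C→M→New→L = 5+4+9+7 = 25 ⇒ 25 days.

25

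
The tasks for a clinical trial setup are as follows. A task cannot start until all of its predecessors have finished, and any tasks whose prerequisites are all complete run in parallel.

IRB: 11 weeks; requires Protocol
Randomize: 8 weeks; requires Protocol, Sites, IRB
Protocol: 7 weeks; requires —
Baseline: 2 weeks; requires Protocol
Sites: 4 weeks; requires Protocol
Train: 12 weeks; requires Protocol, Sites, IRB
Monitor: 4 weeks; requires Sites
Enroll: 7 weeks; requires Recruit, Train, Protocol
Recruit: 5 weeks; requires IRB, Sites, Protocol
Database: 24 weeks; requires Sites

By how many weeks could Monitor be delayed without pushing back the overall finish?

22

The longest chain is Protocol→IRB→Train→Enroll = 7+11+12+7 = 37; overall finish 37 weeks.
Monitor finishes as early as 15 and must finish by 37.
Slack of Monitor = 33 − 11 = 22 weeks.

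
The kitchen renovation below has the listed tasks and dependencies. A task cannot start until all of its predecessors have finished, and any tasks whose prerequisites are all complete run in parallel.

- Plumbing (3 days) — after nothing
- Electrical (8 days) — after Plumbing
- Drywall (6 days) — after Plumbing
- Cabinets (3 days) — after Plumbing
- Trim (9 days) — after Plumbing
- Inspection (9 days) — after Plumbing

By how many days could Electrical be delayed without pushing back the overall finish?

1

The longest chain is Plumbing→Inspection = 3+9 = 12; overall finish 12 days.
Electrical finishes as early as 11 and must finish by 12.
Float = 12 − 11 = 1.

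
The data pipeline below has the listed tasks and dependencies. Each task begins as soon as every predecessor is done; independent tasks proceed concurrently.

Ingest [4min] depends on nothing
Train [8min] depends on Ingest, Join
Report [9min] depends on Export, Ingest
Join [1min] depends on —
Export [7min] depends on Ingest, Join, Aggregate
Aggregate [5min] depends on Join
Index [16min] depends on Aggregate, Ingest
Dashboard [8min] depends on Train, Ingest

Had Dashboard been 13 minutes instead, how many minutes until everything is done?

As given, the longest chain is Join→Aggregate→Export→Report = 1+5+7+9 = 22, so the finish is 22 minutes.
Dashboard is off the critical path — its longest chain is 20 minutes, giving 2 of slack.
Now Ingest→Train→Dashboard = 4+8+13 = 25 is longest, so the finish becomes 25 minutes.

25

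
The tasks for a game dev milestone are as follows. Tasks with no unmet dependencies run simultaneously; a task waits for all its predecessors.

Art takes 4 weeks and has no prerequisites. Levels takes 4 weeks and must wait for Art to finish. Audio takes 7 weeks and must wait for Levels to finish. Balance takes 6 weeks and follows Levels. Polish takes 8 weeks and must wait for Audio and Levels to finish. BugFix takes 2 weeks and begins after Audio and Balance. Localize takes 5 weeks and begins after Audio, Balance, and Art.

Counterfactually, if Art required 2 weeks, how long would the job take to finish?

Actual critical path: Art→Levels→Audio→Polish = 4+4+7+8 = 23 ⇒ 23 weeks.
Since Art is critical, the -2 change carries straight to that chain (now 21 weeks).
That remains the longest chain; total 21 weeks.

21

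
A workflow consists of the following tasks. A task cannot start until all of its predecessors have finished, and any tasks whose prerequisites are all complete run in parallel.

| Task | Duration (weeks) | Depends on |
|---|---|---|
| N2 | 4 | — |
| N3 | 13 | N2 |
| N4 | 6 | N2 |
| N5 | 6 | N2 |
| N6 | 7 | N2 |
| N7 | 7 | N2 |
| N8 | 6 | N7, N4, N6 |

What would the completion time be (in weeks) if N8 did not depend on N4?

17

Before: longest chain N2→N3 = 4+13 = 17, finish 17.
Dropping N4→N8 doesn't change N8's earliest start (11); another predecessor still binds.
New critical path: N2→N3 = 4+13 = 17 ⇒ 17 weeks.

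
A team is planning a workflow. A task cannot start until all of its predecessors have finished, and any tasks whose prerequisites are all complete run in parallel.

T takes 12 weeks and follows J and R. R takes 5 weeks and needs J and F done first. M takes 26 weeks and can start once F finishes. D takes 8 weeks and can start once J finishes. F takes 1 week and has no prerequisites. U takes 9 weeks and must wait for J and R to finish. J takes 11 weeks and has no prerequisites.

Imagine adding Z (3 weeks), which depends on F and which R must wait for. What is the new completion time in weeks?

Originally the schedule takes 28 weeks.
With Z inserted, R now waits for max(J, F, Z).
New critical path: J→R→T = 11+5+12 = 28 ⇒ 28 weeks.

28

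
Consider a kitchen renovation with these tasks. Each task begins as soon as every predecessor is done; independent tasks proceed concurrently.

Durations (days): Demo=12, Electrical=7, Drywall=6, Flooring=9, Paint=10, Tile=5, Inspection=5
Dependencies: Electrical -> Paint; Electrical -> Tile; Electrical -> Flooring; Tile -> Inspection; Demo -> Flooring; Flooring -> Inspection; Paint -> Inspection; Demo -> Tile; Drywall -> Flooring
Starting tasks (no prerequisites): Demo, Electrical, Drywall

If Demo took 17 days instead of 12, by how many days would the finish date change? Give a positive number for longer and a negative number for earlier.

5

As given, the longest chain is Demo→Flooring→Inspection = 12+9+5 = 26, so the finish is 26 days.
Since Demo is critical, the +5 change carries straight to that chain (now 31 days).
No other chain overtakes it, so the finish is 31 days.
Change in finish: 31 − 26 = +5 days.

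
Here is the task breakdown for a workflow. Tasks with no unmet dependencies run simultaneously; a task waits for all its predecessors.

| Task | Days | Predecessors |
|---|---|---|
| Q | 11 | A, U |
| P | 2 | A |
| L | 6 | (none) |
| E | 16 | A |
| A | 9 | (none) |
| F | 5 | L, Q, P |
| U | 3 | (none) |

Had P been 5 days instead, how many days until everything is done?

25

Baseline: A→Q→F = 9+11+5 = 25 → 25 days.
The longest path through P is only 16 days, so P has float 9.
No other chain overtakes it, so the finish is 25 days.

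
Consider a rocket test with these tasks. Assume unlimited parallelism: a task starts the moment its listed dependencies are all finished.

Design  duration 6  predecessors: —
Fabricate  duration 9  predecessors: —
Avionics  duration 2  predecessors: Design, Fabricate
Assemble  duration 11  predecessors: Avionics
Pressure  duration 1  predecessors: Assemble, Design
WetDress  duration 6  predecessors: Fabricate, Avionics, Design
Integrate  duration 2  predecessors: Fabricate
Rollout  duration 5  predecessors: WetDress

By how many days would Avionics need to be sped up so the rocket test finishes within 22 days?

Current finish: 23 days; target: 22.
Avionics is on every critical path, so each day cut from Avionics cuts the finish by one (this holds down to a finish of 22).
Need 23 − 22 = 1 day off Avionics → Avionics becomes 1 day, finish becomes 22.

1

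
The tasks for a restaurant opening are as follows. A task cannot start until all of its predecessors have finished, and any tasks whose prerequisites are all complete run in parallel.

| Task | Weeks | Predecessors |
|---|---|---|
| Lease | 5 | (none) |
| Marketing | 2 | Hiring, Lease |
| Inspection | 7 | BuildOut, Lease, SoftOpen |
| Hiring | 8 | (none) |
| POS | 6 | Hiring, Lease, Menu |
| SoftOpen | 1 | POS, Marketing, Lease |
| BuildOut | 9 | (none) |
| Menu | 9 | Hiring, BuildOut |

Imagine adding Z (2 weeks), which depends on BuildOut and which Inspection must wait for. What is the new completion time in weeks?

Originally the restaurant opening takes 32 weeks.
With Z inserted, Inspection now waits for max(BuildOut, Lease, SoftOpen, Z).
New critical path: BuildOut→Menu→POS→SoftOpen→Inspection = 9+9+6+1+7 = 32 ⇒ 32 weeks.

32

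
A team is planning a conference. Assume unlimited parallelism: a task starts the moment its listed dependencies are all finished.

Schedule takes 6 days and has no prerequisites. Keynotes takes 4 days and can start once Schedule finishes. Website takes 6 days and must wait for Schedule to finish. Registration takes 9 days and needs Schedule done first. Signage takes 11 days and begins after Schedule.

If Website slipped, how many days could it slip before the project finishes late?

The longest chain is Schedule→Signage = 6+11 = 17; overall finish 17 days.
The longest chain containing Website totals 12 days.
So Website can slip 17 − 12 = 5 days.

5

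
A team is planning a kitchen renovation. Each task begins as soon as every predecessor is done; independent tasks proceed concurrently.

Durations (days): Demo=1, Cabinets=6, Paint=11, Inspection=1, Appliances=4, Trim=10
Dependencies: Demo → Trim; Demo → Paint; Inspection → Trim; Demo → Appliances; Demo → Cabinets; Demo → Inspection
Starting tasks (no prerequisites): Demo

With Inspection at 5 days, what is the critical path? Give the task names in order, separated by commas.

Demo, Inspection, Trim

The binding path is Demo→Inspection→Trim = 1+1+10 = 12; finish at 12 days.
Inspection is on the critical path; changing it to 5 makes that path 16 days.
That remains the longest chain; total 16 days.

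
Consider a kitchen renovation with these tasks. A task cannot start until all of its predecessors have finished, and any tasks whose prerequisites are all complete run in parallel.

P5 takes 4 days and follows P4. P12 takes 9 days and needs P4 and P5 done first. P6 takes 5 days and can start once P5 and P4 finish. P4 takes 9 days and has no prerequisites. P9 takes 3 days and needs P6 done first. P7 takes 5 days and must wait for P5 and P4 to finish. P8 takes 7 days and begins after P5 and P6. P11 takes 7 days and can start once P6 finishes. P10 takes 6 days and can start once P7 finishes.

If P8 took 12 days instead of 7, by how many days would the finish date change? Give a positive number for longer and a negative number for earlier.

Actual critical path: P4→P5→P6→P8 = 9+4+5+7 = 25 ⇒ 25 days.
Since P8 is critical, the +5 change carries straight to that chain (now 30 days).
That remains the longest chain; total 30 days.
Change in finish: 30 − 25 = +5 days.

5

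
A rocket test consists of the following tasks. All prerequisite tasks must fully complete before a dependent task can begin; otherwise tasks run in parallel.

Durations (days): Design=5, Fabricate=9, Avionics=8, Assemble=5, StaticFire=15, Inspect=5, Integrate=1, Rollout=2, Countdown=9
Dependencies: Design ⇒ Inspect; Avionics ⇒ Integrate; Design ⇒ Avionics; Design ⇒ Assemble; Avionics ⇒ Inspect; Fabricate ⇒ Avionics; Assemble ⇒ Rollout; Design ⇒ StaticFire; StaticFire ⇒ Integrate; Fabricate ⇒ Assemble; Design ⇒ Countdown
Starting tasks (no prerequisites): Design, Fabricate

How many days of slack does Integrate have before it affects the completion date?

Critical path: Fabricate→Avionics→Inspect = 9+8+5 = 22, so the finish is 22 days.
Longest path through Integrate: 21 days (earliest finish 21, latest finish 22).
Slack of Integrate = 21 − 20 = 1 day.

1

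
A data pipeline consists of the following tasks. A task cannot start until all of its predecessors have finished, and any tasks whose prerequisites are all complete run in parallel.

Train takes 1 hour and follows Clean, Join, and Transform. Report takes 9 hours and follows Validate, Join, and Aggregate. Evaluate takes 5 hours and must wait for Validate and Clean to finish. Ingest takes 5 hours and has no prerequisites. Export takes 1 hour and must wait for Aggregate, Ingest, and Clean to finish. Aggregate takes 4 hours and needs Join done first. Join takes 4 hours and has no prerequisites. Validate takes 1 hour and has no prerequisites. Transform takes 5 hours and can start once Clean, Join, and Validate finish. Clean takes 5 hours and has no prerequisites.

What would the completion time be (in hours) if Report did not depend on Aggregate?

Before: longest chain Join→Aggregate→Report = 4+4+9 = 17, finish 17.
Without Aggregate→Report, Report's earliest start moves from 8 to 4.
New critical path: Join→Report = 4+9 = 13 ⇒ 13 hours.

13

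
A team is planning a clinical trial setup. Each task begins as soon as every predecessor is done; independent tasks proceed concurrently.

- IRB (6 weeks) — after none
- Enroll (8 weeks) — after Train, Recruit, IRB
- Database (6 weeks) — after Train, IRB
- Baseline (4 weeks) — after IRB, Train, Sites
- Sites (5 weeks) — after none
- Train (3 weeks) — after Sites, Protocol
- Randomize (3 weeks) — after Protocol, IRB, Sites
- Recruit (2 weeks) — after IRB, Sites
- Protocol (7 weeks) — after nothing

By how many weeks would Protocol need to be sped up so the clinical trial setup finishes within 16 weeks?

Current finish: 18 weeks; target: 16.
Protocol is on every critical path, so each week cut from Protocol cuts the finish by one (this holds down to a finish of 16).
Need 18 − 16 = 2 weeks off Protocol → Protocol becomes 5 weeks, finish becomes 16.

2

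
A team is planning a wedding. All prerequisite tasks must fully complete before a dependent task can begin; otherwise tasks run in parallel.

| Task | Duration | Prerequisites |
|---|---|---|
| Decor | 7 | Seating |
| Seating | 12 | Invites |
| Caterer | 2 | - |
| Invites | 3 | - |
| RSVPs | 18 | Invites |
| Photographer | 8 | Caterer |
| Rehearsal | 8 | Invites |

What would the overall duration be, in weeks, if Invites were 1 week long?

20

Baseline: Invites→Seating→Decor = 3+12+7 = 22 → 22 weeks.
Since Invites is critical, the -2 change carries straight to that chain (now 20 weeks).
The critical path is still Invites→Seating→Decor; finish is now 20 weeks.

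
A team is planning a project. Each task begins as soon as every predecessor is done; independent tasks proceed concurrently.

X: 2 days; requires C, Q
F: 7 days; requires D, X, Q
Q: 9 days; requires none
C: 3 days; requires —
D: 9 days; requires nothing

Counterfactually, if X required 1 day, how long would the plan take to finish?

The binding path is Q→X→F = 9+2+7 = 18; finish at 18 days.
X lies on that path, so at 1 day the path becomes 17 days.
No other chain overtakes it, so the finish is 17 days.

17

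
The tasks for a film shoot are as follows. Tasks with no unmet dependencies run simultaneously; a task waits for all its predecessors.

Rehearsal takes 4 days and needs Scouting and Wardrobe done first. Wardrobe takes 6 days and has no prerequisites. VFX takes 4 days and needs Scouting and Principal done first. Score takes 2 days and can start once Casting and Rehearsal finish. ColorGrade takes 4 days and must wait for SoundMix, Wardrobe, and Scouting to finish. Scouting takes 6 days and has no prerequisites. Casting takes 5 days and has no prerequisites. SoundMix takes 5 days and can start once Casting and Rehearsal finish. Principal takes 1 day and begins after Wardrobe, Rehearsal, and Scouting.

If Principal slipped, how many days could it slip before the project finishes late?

4

Scouting→Rehearsal→SoundMix→ColorGrade = 6+4+5+4 = 19 sets the makespan at 19 days.
The longest chain containing Principal totals 15 days.
So Principal can slip 15 − 11 = 4 days.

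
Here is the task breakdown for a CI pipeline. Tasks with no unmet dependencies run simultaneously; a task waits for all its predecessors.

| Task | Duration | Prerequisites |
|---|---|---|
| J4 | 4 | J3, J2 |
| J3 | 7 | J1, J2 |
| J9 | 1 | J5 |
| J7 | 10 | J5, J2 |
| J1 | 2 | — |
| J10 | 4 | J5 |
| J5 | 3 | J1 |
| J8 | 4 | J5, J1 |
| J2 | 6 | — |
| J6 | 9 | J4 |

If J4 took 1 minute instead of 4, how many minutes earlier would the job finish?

3

The binding path is J2→J3→J4→J6 = 6+7+4+9 = 26; finish at 26 minutes.
J4 lies on that path, so at 1 minute the path becomes 23 minutes.
No other chain overtakes it, so the finish is 23 minutes.
Change in finish: 23 − 26 = -3 minutes.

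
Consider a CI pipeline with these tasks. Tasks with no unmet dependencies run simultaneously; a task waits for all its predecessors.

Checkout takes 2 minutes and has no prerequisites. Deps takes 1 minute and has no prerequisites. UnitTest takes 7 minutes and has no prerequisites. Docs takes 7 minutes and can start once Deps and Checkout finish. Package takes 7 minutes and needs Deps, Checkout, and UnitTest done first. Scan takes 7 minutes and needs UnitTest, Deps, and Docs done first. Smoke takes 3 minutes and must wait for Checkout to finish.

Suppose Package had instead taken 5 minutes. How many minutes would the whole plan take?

Baseline: Checkout→Docs→Scan = 2+7+7 = 16 → 16 minutes.
Package has 2 minutes of float (longest path through it is 14).
No other chain overtakes it, so the finish is 16 minutes.

16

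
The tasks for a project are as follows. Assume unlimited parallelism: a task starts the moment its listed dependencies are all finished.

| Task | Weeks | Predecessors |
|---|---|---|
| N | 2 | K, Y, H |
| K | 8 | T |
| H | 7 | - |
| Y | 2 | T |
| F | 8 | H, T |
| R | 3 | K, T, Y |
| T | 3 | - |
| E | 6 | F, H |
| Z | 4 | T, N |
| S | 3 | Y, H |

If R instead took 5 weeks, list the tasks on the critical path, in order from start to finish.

H, F, E

As given, the longest chain is H→F→E = 7+8+6 = 21, so the finish is 21 weeks.
R has 7 weeks of float (longest path through it is 14).
The critical path is still H→F→E; finish is now 21 weeks.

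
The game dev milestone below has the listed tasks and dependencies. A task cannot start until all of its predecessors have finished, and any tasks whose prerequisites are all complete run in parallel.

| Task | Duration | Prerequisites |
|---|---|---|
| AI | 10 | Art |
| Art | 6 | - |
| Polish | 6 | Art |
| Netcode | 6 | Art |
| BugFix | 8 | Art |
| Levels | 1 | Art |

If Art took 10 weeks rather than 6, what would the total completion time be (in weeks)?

20

Actual critical path: Art→AI = 6+10 = 16 ⇒ 16 weeks.
Art lies on that path, so at 10 weeks the path becomes 20 weeks.
The critical path is still Art→AI; finish is now 20 weeks.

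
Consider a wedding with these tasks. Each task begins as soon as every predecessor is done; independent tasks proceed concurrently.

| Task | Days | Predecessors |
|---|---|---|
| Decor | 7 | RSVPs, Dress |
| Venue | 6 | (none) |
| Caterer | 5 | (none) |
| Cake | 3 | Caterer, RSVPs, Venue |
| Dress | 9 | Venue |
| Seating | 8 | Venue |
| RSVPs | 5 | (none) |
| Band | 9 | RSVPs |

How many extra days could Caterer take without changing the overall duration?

14

The longest chain is Venue→Dress→Decor = 6+9+7 = 22; overall finish 22 days.
Caterer finishes as early as 5 and must finish by 19.
Float = 22 − 8 = 14.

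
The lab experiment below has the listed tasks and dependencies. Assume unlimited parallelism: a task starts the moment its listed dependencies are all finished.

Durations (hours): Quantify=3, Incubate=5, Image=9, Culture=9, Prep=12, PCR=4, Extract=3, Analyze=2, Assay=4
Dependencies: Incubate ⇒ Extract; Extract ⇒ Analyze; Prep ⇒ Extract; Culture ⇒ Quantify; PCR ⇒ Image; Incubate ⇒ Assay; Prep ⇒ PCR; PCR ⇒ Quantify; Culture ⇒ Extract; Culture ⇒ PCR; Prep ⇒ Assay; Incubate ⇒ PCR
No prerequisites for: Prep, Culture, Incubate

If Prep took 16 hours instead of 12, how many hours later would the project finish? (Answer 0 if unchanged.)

4

The binding path is Prep→PCR→Image = 12+4+9 = 25; finish at 25 hours.
Prep is on the critical path; changing it to 16 makes that path 29 hours.
No other chain overtakes it, so the finish is 29 hours.
Change in finish: 29 − 25 = +4 hours.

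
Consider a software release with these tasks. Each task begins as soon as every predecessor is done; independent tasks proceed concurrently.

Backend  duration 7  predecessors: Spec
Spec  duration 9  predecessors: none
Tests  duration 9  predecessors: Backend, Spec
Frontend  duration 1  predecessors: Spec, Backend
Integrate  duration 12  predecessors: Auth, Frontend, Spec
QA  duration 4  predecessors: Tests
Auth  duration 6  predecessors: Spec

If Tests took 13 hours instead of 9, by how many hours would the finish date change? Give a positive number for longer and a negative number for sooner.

The binding path is Spec→Backend→Tests→QA = 9+7+9+4 = 29; finish at 29 hours.
Tests lies on that path, so at 13 hours the path becomes 33 hours.
That remains the longest chain; total 33 hours.
Change in finish: 33 − 29 = +4 hours.

4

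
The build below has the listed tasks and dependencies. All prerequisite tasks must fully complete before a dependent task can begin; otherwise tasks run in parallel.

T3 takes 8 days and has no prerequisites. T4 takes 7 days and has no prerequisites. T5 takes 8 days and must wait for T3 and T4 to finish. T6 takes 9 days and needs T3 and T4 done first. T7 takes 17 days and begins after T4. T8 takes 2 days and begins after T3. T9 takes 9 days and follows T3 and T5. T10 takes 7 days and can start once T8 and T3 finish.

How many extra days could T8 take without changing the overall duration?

8

The longest chain is T3→T5→T9 = 8+8+9 = 25; overall finish 25 days.
Longest path through T8: 17 days (earliest finish 10, latest finish 18).
So T8 can slip 18 − 10 = 8 days.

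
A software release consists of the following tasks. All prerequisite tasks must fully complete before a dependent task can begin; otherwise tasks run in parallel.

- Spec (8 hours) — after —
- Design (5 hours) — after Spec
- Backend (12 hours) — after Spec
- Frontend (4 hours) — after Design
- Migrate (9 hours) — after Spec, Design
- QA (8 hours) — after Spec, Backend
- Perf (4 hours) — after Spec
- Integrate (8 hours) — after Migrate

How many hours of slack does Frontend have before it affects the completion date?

13

The longest chain is Spec→Design→Migrate→Integrate = 8+5+9+8 = 30; overall finish 30 hours.
Frontend finishes as early as 17 and must finish by 30.
Slack of Frontend = 26 − 13 = 13 hours.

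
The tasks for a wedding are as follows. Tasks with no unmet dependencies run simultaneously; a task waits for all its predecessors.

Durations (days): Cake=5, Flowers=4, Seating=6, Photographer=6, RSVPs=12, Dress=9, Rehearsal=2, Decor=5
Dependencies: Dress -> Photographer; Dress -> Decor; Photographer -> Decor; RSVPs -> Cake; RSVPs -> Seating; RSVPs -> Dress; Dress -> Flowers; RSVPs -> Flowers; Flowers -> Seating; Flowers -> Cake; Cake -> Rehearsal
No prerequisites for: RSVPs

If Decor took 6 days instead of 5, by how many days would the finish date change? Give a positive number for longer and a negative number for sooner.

As given, the longest chain is RSVPs→Dress→Photographer→Decor = 12+9+6+5 = 32, so the finish is 32 days.
Since Decor is critical, the +1 change carries straight to that chain (now 33 days).
The critical path is still RSVPs→Dress→Photographer→Decor; finish is now 33 days.
Change in finish: 33 − 32 = +1 days.

1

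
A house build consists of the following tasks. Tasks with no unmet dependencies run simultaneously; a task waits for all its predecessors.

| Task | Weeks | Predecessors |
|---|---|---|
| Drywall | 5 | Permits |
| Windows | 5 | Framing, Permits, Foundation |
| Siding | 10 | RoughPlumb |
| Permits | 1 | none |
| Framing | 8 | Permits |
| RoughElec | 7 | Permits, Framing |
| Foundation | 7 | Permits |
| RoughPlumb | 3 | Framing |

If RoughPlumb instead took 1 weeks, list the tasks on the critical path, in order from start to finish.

Permits, Framing, RoughPlumb, Siding

Baseline: Permits→Framing→RoughPlumb→Siding = 1+8+3+10 = 22 → 22 weeks.
Since RoughPlumb is critical, the -2 change carries straight to that chain (now 20 weeks).
The critical path is still Permits→Framing→RoughPlumb→Siding; finish is now 20 weeks.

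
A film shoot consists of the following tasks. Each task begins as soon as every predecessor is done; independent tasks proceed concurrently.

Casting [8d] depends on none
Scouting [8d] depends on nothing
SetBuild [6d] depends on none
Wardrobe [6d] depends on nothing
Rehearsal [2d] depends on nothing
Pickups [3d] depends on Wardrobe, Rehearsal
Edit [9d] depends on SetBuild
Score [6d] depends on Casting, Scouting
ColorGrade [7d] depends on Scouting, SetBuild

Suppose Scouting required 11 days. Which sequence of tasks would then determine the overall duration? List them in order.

Scouting, ColorGrade

The binding path is Scouting→ColorGrade = 8+7 = 15; finish at 15 days.
Scouting is on the critical path; changing it to 11 makes that path 18 days.
The critical path is still Scouting→ColorGrade; finish is now 18 days.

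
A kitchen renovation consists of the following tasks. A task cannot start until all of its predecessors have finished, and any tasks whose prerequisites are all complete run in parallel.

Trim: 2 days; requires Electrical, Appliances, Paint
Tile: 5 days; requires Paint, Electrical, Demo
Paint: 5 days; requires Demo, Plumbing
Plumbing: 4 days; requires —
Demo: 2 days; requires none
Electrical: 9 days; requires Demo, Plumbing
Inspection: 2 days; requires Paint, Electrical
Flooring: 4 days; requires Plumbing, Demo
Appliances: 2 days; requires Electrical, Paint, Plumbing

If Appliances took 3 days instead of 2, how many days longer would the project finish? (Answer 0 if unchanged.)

As given, the longest chain is Plumbing→Electrical→Tile = 4+9+5 = 18, so the finish is 18 days.
Appliances is off the critical path — its longest chain is 17 days, giving 1 of slack.
No other chain overtakes it, so the finish is 18 days.
Change in finish: 18 − 18 = +0 days.

0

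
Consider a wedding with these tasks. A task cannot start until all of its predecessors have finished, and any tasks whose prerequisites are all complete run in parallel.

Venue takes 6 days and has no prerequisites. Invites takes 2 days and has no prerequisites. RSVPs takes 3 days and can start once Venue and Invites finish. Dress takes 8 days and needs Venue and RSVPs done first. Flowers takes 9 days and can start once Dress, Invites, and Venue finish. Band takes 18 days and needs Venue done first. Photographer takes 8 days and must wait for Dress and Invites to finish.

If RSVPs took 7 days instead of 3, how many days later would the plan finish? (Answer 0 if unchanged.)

Baseline: Venue→RSVPs→Dress→Flowers = 6+3+8+9 = 26 → 26 days.
RSVPs lies on that path, so at 7 days the path becomes 30 days.
The critical path is still Venue→RSVPs→Dress→Flowers; finish is now 30 days.
Change in finish: 30 − 26 = +4 days.

4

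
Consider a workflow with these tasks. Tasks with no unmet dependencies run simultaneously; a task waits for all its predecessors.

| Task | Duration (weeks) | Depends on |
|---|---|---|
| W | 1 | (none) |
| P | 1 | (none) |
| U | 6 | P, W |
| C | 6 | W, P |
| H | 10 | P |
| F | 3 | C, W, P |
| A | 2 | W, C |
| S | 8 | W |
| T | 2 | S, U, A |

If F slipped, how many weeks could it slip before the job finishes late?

1

W→C→A→T = 1+6+2+2 = 11 sets the makespan at 11 weeks.
F finishes as early as 10 and must finish by 11.
So F can slip 11 − 10 = 1 week.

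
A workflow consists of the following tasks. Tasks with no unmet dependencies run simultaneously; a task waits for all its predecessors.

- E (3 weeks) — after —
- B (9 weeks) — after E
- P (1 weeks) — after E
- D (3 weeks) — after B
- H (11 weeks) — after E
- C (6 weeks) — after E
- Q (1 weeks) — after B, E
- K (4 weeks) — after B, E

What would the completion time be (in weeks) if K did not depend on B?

With the dependency in place, E→B→K = 3+9+4 = 16 sets the finish at 16 weeks.
Without B→K, K's earliest start moves from 12 to 3.
The longest chain is now E→B→D = 3+9+3 = 15, so the project takes 15 weeks.

15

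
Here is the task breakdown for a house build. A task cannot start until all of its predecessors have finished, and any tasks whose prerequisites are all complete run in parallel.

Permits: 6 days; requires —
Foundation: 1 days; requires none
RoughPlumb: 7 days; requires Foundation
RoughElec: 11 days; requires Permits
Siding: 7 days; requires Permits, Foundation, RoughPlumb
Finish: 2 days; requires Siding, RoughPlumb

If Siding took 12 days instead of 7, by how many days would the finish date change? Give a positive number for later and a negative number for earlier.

5

Baseline: Foundation→RoughPlumb→Siding→Finish = 1+7+7+2 = 17 → 17 days.
Since Siding is critical, the +5 change carries straight to that chain (now 22 days).
No other chain overtakes it, so the finish is 22 days.
Change in finish: 22 − 17 = +5 days.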